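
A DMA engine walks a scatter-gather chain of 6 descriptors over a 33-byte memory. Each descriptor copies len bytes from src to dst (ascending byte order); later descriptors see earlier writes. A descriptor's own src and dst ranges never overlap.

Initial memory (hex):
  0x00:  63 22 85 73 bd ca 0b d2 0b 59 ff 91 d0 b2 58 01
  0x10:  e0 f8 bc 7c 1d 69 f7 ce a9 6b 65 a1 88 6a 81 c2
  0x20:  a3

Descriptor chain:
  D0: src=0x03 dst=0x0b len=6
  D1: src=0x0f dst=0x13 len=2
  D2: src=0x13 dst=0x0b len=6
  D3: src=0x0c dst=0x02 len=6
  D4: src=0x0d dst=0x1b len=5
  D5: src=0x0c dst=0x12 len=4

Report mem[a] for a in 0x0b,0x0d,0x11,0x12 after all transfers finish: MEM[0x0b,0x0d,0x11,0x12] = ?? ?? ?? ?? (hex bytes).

#0 dst[0x0b+6] := {0x73,0xbd,0xca,0x0b,0xd2,0x0b}
#1 dst[0x13+2] := {0xd2,0x0b}
#2 dst[0x0b+6] := {0xd2,0x0b,0x69,0xf7,0xce,0xa9}
#3 dst[0x02+6] := {0x0b,0x69,0xf7,0xce,0xa9,0xf8}
#4 dst[0x1b+5] := {0x69,0xf7,0xce,0xa9,0xf8}
#5 dst[0x12+4] := {0x0b,0x69,0xf7,0xce}
query mem[0x0b]=0xd2, mem[0x0d]=0x69, mem[0x11]=0xf8, mem[0x12]=0x0b

MEM[0x0b,0x0d,0x11,0x12] = d2 69 f8 0b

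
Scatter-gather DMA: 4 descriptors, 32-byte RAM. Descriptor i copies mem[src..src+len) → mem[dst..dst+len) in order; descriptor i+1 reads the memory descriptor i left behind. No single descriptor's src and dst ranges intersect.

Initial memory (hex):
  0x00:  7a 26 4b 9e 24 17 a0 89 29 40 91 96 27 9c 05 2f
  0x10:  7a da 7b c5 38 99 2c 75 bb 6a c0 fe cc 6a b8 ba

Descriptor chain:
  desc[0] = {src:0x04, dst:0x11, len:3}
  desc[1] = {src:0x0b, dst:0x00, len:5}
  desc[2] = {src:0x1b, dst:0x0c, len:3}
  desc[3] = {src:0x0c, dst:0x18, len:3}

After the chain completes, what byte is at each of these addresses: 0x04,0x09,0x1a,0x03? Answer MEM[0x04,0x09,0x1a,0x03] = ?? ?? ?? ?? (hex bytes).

MEM[0x04,0x09,0x1a,0x03] = 2f 40 6a 05

[0] 0x04->0x11 len=3 : 24 17 a0
[1] 0x0b->0x00 len=5 : 96 27 9c 05 2f
[2] 0x1b->0x0c len=3 : fe cc 6a
[3] 0x0c->0x18 len=3 : fe cc 6a
query mem[0x04]=0x2f, mem[0x09]=0x40, mem[0x1a]=0x6a, mem[0x03]=0x05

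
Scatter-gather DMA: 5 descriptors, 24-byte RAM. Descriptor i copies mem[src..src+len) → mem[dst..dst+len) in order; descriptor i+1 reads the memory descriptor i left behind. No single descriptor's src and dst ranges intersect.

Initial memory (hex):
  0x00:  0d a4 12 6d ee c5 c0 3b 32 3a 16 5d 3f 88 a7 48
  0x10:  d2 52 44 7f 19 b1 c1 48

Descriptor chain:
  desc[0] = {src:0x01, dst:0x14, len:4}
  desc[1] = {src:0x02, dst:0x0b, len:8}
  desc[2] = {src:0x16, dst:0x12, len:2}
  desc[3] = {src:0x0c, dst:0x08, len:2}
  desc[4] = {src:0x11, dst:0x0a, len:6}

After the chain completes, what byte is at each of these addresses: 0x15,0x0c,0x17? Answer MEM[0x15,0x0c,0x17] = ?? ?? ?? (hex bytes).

MEM[0x15,0x0c,0x17] = 12 ee ee

[0] 0x01->0x14 len=4 : a4 12 6d ee
[1] 0x02->0x0b len=8 : 12 6d ee c5 c0 3b 32 3a
[2] 0x16->0x12 len=2 : 6d ee
[3] 0x0c->0x08 len=2 : 6d ee
[4] 0x11->0x0a len=6 : 32 6d ee a4 12 6d
query mem[0x15]=0x12, mem[0x0c]=0xee, mem[0x17]=0xee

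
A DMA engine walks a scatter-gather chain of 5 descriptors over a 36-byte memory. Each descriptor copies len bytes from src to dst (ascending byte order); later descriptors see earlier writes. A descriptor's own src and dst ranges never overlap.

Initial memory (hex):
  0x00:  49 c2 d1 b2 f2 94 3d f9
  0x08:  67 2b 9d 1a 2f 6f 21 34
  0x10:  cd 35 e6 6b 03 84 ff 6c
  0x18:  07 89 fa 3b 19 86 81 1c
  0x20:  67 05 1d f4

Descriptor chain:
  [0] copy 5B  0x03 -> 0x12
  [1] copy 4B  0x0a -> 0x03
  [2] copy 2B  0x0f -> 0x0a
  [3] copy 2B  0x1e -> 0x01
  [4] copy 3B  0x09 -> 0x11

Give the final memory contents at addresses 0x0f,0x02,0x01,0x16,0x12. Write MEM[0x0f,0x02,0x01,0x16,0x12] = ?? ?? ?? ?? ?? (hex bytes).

D0: mem[0x12..0x16] <- [b2 f2 94 3d f9]
D1: mem[0x03..0x06] <- [9d 1a 2f 6f]
D2: mem[0x0a..0x0b] <- [34 cd]
D3: mem[0x01..0x02] <- [81 1c]
D4: mem[0x11..0x13] <- [2b 34 cd]
query mem[0x0f]=0x34, mem[0x02]=0x1c, mem[0x01]=0x81, mem[0x16]=0xf9, mem[0x12]=0x34

MEM[0x0f,0x02,0x01,0x16,0x12] = 34 1c 81 f9 34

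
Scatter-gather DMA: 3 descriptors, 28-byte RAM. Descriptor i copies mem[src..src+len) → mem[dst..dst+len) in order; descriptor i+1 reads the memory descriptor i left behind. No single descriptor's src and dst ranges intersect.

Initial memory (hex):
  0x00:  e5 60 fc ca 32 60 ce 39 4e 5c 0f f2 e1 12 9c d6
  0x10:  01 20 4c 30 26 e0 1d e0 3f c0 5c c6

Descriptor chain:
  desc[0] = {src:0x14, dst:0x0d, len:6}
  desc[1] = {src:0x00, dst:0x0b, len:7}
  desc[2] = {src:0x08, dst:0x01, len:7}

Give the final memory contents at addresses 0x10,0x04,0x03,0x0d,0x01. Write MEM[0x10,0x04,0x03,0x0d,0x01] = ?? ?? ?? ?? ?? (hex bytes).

  after D0: wrote 6B at 0x0d = 26e01de03fc0
  after D1: wrote 7B at 0x0b = e560fcca3260ce
  after D2: wrote 7B at 0x01 = 4e5c0fe560fcca
query mem[0x10]=0x60, mem[0x04]=0xe5, mem[0x03]=0x0f, mem[0x0d]=0xfc, mem[0x01]=0x4e

MEM[0x10,0x04,0x03,0x0d,0x01] = 60 e5 0f fc 4e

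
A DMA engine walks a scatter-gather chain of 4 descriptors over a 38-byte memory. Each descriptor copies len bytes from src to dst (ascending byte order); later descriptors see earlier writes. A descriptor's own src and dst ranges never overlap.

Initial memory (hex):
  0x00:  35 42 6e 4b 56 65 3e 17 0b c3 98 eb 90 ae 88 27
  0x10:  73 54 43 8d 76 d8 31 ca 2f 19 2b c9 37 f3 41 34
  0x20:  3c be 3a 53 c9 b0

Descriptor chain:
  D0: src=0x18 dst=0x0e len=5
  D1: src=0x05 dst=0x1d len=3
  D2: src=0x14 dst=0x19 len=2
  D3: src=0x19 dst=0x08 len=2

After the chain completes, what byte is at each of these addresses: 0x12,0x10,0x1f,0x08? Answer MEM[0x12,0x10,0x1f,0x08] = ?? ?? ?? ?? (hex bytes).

[0] 0x18->0x0e len=5 : 2f 19 2b c9 37
[1] 0x05->0x1d len=3 : 65 3e 17
[2] 0x14->0x19 len=2 : 76 d8
[3] 0x19->0x08 len=2 : 76 d8
query mem[0x12]=0x37, mem[0x10]=0x2b, mem[0x1f]=0x17, mem[0x08]=0x76

MEM[0x12,0x10,0x1f,0x08] = 37 2b 17 76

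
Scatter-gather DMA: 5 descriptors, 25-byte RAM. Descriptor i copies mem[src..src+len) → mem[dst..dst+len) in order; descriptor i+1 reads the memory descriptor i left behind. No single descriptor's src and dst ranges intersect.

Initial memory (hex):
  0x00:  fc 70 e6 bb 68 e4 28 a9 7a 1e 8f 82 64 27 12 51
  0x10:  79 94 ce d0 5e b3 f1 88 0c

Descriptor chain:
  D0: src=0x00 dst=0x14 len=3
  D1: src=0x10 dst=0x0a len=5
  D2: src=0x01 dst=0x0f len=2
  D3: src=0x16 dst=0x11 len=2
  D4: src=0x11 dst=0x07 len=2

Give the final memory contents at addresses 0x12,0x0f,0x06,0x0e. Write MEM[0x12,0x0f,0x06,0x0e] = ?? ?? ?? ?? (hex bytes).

D0: mem[0x14..0x16] <- [fc 70 e6]
D1: mem[0x0a..0x0e] <- [79 94 ce d0 fc]
D2: mem[0x0f..0x10] <- [70 e6]
D3: mem[0x11..0x12] <- [e6 88]
D4: mem[0x07..0x08] <- [e6 88]
query mem[0x12]=0x88, mem[0x0f]=0x70, mem[0x06]=0x28, mem[0x0e]=0xfc

MEM[0x12,0x0f,0x06,0x0e] = 88 70 28 fc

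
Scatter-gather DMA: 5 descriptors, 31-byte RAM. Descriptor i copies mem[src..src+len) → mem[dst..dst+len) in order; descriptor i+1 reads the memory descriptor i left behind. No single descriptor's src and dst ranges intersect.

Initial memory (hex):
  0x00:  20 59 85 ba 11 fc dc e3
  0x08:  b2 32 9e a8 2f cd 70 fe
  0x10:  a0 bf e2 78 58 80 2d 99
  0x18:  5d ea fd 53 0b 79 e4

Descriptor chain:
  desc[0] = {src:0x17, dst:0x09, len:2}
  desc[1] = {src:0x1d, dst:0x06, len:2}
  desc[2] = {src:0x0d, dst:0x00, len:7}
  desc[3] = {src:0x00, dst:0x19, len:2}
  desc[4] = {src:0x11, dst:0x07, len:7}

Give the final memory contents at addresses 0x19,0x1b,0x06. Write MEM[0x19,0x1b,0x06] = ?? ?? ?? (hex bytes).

MEM[0x19,0x1b,0x06] = cd 53 78

D0: mem[0x09..0x0a] <- [99 5d]
D1: mem[0x06..0x07] <- [79 e4]
D2: mem[0x00..0x06] <- [cd 70 fe a0 bf e2 78]
D3: mem[0x19..0x1a] <- [cd 70]
D4: mem[0x07..0x0d] <- [bf e2 78 58 80 2d 99]
query mem[0x19]=0xcd, mem[0x1b]=0x53, mem[0x06]=0x78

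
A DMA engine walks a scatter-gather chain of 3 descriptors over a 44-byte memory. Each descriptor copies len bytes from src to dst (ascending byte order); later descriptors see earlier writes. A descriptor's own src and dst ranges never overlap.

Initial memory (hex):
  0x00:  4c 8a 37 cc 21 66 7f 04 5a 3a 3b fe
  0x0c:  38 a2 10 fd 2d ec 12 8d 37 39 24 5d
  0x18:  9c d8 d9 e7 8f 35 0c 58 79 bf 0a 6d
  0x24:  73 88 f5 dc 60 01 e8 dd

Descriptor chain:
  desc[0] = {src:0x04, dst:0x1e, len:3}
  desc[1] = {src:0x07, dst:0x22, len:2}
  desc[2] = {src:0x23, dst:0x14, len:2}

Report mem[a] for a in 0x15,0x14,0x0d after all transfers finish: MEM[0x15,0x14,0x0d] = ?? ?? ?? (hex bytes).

MEM[0x15,0x14,0x0d] = 73 5a a2

#0 dst[0x1e+3] := {0x21,0x66,0x7f}
#1 dst[0x22+2] := {0x04,0x5a}
#2 dst[0x14+2] := {0x5a,0x73}
query mem[0x15]=0x73, mem[0x14]=0x5a, mem[0x0d]=0xa2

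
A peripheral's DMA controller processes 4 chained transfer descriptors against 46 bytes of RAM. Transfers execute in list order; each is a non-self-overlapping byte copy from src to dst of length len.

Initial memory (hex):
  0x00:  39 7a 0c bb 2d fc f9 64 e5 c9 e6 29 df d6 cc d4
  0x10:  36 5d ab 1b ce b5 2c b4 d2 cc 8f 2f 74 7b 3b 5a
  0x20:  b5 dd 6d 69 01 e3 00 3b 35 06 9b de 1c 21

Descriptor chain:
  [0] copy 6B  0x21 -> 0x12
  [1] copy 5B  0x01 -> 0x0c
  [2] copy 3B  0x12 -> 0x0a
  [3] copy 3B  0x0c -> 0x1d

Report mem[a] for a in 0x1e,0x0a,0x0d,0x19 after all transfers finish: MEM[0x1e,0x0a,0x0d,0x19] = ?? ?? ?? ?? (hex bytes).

MEM[0x1e,0x0a,0x0d,0x19] = 0c dd 0c cc

[0] 0x21->0x12 len=6 : dd 6d 69 01 e3 00
[1] 0x01->0x0c len=5 : 7a 0c bb 2d fc
[2] 0x12->0x0a len=3 : dd 6d 69
[3] 0x0c->0x1d len=3 : 69 0c bb
query mem[0x1e]=0x0c, mem[0x0a]=0xdd, mem[0x0d]=0x0c, mem[0x19]=0xcc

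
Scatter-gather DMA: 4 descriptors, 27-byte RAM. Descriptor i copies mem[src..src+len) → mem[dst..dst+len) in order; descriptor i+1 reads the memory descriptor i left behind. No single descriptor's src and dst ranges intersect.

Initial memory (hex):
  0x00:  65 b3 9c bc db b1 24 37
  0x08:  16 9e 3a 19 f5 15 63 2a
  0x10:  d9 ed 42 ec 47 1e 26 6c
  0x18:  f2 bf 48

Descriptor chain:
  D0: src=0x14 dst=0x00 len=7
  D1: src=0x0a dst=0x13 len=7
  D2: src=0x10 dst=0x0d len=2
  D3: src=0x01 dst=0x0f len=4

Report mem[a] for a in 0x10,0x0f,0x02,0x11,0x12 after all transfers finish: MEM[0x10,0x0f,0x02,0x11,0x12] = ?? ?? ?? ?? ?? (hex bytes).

MEM[0x10,0x0f,0x02,0x11,0x12] = 26 1e 26 6c f2

[0] 0x14->0x00 len=7 : 47 1e 26 6c f2 bf 48
[1] 0x0a->0x13 len=7 : 3a 19 f5 15 63 2a d9
[2] 0x10->0x0d len=2 : d9 ed
[3] 0x01->0x0f len=4 : 1e 26 6c f2
query mem[0x10]=0x26, mem[0x0f]=0x1e, mem[0x02]=0x26, mem[0x11]=0x6c, mem[0x12]=0xf2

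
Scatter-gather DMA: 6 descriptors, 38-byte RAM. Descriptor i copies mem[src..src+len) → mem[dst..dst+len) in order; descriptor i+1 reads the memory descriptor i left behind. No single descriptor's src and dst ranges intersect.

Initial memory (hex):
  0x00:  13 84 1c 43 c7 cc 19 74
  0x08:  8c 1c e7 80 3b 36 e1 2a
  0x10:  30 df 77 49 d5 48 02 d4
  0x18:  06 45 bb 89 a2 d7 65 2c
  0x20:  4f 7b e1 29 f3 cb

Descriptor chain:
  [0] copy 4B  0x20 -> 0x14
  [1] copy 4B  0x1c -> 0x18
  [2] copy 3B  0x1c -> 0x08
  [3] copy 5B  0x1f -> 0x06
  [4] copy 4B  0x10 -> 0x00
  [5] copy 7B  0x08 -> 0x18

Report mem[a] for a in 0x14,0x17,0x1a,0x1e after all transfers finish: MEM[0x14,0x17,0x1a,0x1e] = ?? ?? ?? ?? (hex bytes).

MEM[0x14,0x17,0x1a,0x1e] = 4f 29 29 e1

#0 dst[0x14+4] := {0x4f,0x7b,0xe1,0x29}
#1 dst[0x18+4] := {0xa2,0xd7,0x65,0x2c}
#2 dst[0x08+3] := {0xa2,0xd7,0x65}
#3 dst[0x06+5] := {0x2c,0x4f,0x7b,0xe1,0x29}
#4 dst[0x00+4] := {0x30,0xdf,0x77,0x49}
#5 dst[0x18+7] := {0x7b,0xe1,0x29,0x80,0x3b,0x36,0xe1}
query mem[0x14]=0x4f, mem[0x17]=0x29, mem[0x1a]=0x29, mem[0x1e]=0xe1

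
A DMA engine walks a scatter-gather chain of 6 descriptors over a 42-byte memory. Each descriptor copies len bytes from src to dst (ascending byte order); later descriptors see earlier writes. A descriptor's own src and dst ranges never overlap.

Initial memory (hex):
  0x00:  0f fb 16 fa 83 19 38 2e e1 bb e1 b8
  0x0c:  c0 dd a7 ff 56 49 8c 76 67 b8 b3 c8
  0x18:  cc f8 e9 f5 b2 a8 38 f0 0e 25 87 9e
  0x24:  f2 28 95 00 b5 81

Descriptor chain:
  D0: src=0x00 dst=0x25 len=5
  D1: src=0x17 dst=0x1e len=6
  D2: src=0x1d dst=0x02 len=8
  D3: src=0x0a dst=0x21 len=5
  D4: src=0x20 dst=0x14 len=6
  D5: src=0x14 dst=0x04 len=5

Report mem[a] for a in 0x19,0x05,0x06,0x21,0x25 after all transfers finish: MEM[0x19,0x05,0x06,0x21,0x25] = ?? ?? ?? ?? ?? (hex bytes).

MEM[0x19,0x05,0x06,0x21,0x25] = a7 e1 b8 e1 a7

  after D0: wrote 5B at 0x25 = 0ffb16fa83
  after D1: wrote 6B at 0x1e = c8ccf8e9f5b2
  after D2: wrote 8B at 0x02 = a8c8ccf8e9f5b2f2
  after D3: wrote 5B at 0x21 = e1b8c0dda7
  after D4: wrote 6B at 0x14 = f8e1b8c0dda7
  after D5: wrote 5B at 0x04 = f8e1b8c0dd
query mem[0x19]=0xa7, mem[0x05]=0xe1, mem[0x06]=0xb8, mem[0x21]=0xe1, mem[0x25]=0xa7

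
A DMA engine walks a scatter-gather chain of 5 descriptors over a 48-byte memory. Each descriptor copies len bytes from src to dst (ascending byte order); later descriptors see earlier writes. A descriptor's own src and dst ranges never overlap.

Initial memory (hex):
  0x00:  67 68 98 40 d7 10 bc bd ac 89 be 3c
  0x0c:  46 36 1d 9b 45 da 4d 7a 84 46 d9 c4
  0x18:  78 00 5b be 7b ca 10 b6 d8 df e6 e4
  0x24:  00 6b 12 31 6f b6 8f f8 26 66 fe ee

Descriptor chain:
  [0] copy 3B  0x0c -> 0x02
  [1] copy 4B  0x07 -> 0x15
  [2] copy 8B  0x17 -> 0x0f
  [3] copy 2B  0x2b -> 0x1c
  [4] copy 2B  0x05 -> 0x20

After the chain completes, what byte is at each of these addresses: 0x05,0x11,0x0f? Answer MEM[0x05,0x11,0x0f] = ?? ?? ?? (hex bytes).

  after D0: wrote 3B at 0x02 = 46361d
  after D1: wrote 4B at 0x15 = bdac89be
  after D2: wrote 8B at 0x0f = 89be005bbe7bca10
  after D3: wrote 2B at 0x1c = f826
  after D4: wrote 2B at 0x20 = 10bc
query mem[0x05]=0x10, mem[0x11]=0x00, mem[0x0f]=0x89

MEM[0x05,0x11,0x0f] = 10 00 89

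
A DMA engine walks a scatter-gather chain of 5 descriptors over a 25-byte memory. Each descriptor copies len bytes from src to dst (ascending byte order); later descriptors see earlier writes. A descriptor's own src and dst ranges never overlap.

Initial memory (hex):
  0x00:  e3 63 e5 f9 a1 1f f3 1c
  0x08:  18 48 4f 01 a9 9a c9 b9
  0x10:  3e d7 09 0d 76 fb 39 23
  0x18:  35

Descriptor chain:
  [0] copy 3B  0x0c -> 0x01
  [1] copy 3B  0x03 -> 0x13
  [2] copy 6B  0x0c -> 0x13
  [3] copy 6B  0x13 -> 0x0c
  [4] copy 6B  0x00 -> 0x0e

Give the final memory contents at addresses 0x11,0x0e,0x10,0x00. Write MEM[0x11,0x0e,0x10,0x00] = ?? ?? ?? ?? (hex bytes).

D0: mem[0x01..0x03] <- [a9 9a c9]
D1: mem[0x13..0x15] <- [c9 a1 1f]
D2: mem[0x13..0x18] <- [a9 9a c9 b9 3e d7]
D3: mem[0x0c..0x11] <- [a9 9a c9 b9 3e d7]
D4: mem[0x0e..0x13] <- [e3 a9 9a c9 a1 1f]
query mem[0x11]=0xc9, mem[0x0e]=0xe3, mem[0x10]=0x9a, mem[0x00]=0xe3

MEM[0x11,0x0e,0x10,0x00] = c9 e3 9a e3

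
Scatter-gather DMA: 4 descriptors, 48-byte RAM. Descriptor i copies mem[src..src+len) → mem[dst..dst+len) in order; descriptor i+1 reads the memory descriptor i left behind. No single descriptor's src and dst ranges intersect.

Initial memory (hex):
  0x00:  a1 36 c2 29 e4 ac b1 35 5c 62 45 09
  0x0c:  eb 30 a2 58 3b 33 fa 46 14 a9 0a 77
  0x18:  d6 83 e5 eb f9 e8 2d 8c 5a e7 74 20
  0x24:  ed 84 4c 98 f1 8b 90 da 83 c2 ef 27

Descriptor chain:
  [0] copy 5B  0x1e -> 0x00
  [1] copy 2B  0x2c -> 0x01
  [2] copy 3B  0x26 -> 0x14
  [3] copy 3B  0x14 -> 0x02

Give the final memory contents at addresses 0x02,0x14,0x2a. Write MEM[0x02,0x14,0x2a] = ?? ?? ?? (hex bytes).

[0] 0x1e->0x00 len=5 : 2d 8c 5a e7 74
[1] 0x2c->0x01 len=2 : 83 c2
[2] 0x26->0x14 len=3 : 4c 98 f1
[3] 0x14->0x02 len=3 : 4c 98 f1
query mem[0x02]=0x4c, mem[0x14]=0x4c, mem[0x2a]=0x90

MEM[0x02,0x14,0x2a] = 4c 4c 90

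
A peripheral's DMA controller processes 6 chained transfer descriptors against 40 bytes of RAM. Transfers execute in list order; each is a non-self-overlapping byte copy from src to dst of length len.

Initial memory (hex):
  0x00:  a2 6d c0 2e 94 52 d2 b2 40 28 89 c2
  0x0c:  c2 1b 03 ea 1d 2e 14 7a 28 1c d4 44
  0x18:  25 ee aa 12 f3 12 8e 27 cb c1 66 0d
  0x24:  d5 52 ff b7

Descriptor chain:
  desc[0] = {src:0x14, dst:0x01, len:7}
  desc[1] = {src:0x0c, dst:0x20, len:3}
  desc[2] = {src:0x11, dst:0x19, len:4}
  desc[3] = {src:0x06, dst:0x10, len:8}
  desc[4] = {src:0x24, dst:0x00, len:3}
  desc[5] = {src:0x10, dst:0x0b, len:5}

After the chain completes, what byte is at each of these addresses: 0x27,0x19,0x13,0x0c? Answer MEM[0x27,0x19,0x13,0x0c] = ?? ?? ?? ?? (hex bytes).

[0] 0x14->0x01 len=7 : 28 1c d4 44 25 ee aa
[1] 0x0c->0x20 len=3 : c2 1b 03
[2] 0x11->0x19 len=4 : 2e 14 7a 28
[3] 0x06->0x10 len=8 : ee aa 40 28 89 c2 c2 1b
[4] 0x24->0x00 len=3 : d5 52 ff
[5] 0x10->0x0b len=5 : ee aa 40 28 89
query mem[0x27]=0xb7, mem[0x19]=0x2e, mem[0x13]=0x28, mem[0x0c]=0xaa

MEM[0x27,0x19,0x13,0x0c] = b7 2e 28 aa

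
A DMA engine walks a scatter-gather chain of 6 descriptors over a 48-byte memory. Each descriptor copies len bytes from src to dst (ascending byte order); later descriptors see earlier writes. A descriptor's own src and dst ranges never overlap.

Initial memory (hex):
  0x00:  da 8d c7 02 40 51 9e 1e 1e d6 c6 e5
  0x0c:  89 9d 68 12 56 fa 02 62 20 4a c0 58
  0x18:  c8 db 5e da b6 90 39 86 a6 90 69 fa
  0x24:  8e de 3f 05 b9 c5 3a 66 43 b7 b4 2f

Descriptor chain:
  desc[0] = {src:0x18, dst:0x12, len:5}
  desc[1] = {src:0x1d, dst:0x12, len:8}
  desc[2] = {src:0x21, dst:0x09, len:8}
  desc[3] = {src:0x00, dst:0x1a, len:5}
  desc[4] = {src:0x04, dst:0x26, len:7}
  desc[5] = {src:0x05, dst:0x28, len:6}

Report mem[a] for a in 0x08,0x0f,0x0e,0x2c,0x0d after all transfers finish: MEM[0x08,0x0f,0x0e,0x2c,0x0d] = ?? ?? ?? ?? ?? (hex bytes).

MEM[0x08,0x0f,0x0e,0x2c,0x0d] = 1e 05 3f 90 de

[0] 0x18->0x12 len=5 : c8 db 5e da b6
[1] 0x1d->0x12 len=8 : 90 39 86 a6 90 69 fa 8e
[2] 0x21->0x09 len=8 : 90 69 fa 8e de 3f 05 b9
[3] 0x00->0x1a len=5 : da 8d c7 02 40
[4] 0x04->0x26 len=7 : 40 51 9e 1e 1e 90 69
[5] 0x05->0x28 len=6 : 51 9e 1e 1e 90 69
query mem[0x08]=0x1e, mem[0x0f]=0x05, mem[0x0e]=0x3f, mem[0x2c]=0x90, mem[0x0d]=0xde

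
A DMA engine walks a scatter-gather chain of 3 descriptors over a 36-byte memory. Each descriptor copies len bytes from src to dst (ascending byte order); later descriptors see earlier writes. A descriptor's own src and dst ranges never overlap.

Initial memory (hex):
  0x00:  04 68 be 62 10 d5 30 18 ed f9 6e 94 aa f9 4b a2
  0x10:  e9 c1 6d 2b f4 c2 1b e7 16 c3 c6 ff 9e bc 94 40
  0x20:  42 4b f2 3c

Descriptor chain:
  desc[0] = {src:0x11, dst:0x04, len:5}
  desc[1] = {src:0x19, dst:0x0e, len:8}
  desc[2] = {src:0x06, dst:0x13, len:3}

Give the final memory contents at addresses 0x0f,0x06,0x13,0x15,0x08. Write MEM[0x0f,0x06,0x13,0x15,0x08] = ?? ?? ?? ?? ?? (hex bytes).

D0: mem[0x04..0x08] <- [c1 6d 2b f4 c2]
D1: mem[0x0e..0x15] <- [c3 c6 ff 9e bc 94 40 42]
D2: mem[0x13..0x15] <- [2b f4 c2]
query mem[0x0f]=0xc6, mem[0x06]=0x2b, mem[0x13]=0x2b, mem[0x15]=0xc2, mem[0x08]=0xc2

MEM[0x0f,0x06,0x13,0x15,0x08] = c6 2b 2b c2 c2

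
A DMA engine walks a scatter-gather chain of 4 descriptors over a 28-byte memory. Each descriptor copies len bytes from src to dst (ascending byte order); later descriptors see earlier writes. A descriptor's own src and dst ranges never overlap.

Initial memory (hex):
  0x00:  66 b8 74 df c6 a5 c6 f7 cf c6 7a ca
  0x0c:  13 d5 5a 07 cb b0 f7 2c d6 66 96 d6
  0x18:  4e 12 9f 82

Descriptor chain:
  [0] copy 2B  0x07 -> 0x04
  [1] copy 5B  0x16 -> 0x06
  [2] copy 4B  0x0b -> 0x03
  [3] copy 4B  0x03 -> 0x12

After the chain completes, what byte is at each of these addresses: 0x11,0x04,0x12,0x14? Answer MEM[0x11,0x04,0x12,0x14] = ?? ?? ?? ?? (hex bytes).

#0 dst[0x04+2] := {0xf7,0xcf}
#1 dst[0x06+5] := {0x96,0xd6,0x4e,0x12,0x9f}
#2 dst[0x03+4] := {0xca,0x13,0xd5,0x5a}
#3 dst[0x12+4] := {0xca,0x13,0xd5,0x5a}
query mem[0x11]=0xb0, mem[0x04]=0x13, mem[0x12]=0xca, mem[0x14]=0xd5

MEM[0x11,0x04,0x12,0x14] = b0 13 ca d5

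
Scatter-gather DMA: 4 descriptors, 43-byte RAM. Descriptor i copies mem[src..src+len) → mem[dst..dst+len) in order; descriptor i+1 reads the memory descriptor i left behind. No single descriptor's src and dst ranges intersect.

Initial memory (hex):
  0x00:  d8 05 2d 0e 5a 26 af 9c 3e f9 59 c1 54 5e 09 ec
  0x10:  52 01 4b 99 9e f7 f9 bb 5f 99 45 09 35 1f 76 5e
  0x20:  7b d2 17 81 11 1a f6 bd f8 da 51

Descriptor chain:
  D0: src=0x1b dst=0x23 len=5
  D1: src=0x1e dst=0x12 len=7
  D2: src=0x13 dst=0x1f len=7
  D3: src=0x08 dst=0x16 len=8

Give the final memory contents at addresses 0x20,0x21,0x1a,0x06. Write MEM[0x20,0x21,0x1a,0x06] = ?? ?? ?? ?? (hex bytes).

MEM[0x20,0x21,0x1a,0x06] = 7b d2 54 af

#0 dst[0x23+5] := {0x09,0x35,0x1f,0x76,0x5e}
#1 dst[0x12+7] := {0x76,0x5e,0x7b,0xd2,0x17,0x09,0x35}
#2 dst[0x1f+7] := {0x5e,0x7b,0xd2,0x17,0x09,0x35,0x99}
#3 dst[0x16+8] := {0x3e,0xf9,0x59,0xc1,0x54,0x5e,0x09,0xec}
query mem[0x20]=0x7b, mem[0x21]=0xd2, mem[0x1a]=0x54, mem[0x06]=0xaf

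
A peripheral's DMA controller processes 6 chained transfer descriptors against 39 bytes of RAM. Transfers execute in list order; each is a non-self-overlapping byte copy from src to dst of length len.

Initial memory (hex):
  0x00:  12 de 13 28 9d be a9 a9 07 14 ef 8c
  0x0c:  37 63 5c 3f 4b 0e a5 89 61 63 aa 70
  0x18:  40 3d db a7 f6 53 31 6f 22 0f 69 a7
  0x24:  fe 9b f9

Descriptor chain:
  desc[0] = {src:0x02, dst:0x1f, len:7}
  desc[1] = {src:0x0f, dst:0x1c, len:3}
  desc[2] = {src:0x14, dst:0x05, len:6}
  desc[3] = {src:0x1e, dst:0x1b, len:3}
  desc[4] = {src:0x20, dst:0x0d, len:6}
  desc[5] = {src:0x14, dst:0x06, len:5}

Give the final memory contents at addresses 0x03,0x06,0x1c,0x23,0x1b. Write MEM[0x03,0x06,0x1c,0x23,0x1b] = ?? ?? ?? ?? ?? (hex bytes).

D0: mem[0x1f..0x25] <- [13 28 9d be a9 a9 07]
D1: mem[0x1c..0x1e] <- [3f 4b 0e]
D2: mem[0x05..0x0a] <- [61 63 aa 70 40 3d]
D3: mem[0x1b..0x1d] <- [0e 13 28]
D4: mem[0x0d..0x12] <- [28 9d be a9 a9 07]
D5: mem[0x06..0x0a] <- [61 63 aa 70 40]
query mem[0x03]=0x28, mem[0x06]=0x61, mem[0x1c]=0x13, mem[0x23]=0xa9, mem[0x1b]=0x0e

MEM[0x03,0x06,0x1c,0x23,0x1b] = 28 61 13 a9 0e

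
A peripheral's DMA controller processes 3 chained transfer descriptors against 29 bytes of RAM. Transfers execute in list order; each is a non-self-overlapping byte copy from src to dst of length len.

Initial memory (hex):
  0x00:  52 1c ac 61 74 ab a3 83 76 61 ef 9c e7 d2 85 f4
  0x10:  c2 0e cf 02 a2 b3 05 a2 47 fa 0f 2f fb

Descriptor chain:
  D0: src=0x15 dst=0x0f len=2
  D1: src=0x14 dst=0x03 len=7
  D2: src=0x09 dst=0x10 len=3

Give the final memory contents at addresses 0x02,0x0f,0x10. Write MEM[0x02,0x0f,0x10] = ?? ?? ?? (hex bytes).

MEM[0x02,0x0f,0x10] = ac b3 0f

#0 dst[0x0f+2] := {0xb3,0x05}
#1 dst[0x03+7] := {0xa2,0xb3,0x05,0xa2,0x47,0xfa,0x0f}
#2 dst[0x10+3] := {0x0f,0xef,0x9c}
query mem[0x02]=0xac, mem[0x0f]=0xb3, mem[0x10]=0x0f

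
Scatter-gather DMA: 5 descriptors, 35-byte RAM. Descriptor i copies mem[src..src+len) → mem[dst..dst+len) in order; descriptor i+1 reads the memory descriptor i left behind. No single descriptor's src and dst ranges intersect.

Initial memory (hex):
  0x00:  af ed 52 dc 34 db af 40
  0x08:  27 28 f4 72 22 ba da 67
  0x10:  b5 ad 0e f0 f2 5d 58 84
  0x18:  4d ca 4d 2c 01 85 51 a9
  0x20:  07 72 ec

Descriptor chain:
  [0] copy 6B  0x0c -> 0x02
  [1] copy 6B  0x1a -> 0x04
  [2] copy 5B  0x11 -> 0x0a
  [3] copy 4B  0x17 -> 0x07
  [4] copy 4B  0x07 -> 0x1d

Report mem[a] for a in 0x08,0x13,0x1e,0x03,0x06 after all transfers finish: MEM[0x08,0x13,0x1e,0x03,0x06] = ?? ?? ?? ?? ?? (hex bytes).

#0 dst[0x02+6] := {0x22,0xba,0xda,0x67,0xb5,0xad}
#1 dst[0x04+6] := {0x4d,0x2c,0x01,0x85,0x51,0xa9}
#2 dst[0x0a+5] := {0xad,0x0e,0xf0,0xf2,0x5d}
#3 dst[0x07+4] := {0x84,0x4d,0xca,0x4d}
#4 dst[0x1d+4] := {0x84,0x4d,0xca,0x4d}
query mem[0x08]=0x4d, mem[0x13]=0xf0, mem[0x1e]=0x4d, mem[0x03]=0xba, mem[0x06]=0x01

MEM[0x08,0x13,0x1e,0x03,0x06] = 4d f0 4d ba 01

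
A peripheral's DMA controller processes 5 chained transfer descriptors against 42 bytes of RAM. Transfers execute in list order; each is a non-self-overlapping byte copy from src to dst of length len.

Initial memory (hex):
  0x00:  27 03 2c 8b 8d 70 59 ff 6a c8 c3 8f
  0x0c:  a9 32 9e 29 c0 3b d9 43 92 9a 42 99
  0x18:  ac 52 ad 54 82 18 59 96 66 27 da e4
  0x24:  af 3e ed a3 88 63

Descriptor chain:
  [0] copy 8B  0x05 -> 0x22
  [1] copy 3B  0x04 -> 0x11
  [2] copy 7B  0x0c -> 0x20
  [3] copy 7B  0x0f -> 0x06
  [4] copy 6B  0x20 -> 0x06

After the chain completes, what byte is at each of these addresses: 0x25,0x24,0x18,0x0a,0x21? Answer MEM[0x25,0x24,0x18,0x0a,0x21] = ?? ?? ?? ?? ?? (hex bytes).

  after D0: wrote 8B at 0x22 = 7059ff6ac8c38fa9
  after D1: wrote 3B at 0x11 = 8d7059
  after D2: wrote 7B at 0x20 = a9329e29c08d70
  after D3: wrote 7B at 0x06 = 29c08d7059929a
  after D4: wrote 6B at 0x06 = a9329e29c08d
query mem[0x25]=0x8d, mem[0x24]=0xc0, mem[0x18]=0xac, mem[0x0a]=0xc0, mem[0x21]=0x32

MEM[0x25,0x24,0x18,0x0a,0x21] = 8d c0 ac c0 32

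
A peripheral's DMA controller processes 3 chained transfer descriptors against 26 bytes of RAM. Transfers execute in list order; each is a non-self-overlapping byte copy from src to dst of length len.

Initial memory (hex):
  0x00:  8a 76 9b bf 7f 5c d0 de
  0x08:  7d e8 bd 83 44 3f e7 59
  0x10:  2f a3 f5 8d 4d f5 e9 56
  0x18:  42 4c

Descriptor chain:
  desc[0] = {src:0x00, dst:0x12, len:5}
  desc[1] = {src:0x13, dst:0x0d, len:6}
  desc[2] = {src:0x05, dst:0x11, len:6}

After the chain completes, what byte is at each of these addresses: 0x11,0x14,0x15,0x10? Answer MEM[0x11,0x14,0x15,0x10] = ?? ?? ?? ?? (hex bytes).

MEM[0x11,0x14,0x15,0x10] = 5c 7d e8 7f

  after D0: wrote 5B at 0x12 = 8a769bbf7f
  after D1: wrote 6B at 0x0d = 769bbf7f5642
  after D2: wrote 6B at 0x11 = 5cd0de7de8bd
query mem[0x11]=0x5c, mem[0x14]=0x7d, mem[0x15]=0xe8, mem[0x10]=0x7f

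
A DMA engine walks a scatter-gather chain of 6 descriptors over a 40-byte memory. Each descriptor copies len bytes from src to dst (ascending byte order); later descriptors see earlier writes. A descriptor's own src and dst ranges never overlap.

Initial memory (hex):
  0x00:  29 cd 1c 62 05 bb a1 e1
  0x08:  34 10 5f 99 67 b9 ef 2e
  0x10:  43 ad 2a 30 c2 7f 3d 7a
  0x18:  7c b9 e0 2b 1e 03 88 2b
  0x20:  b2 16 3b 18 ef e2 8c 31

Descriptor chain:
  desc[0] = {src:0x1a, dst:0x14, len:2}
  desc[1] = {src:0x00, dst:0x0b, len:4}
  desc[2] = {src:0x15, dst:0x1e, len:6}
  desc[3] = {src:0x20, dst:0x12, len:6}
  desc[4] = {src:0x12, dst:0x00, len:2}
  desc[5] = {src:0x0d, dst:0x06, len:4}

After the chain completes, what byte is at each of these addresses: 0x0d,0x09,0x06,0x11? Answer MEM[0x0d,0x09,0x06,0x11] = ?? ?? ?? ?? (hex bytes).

[0] 0x1a->0x14 len=2 : e0 2b
[1] 0x00->0x0b len=4 : 29 cd 1c 62
[2] 0x15->0x1e len=6 : 2b 3d 7a 7c b9 e0
[3] 0x20->0x12 len=6 : 7a 7c b9 e0 ef e2
[4] 0x12->0x00 len=2 : 7a 7c
[5] 0x0d->0x06 len=4 : 1c 62 2e 43
query mem[0x0d]=0x1c, mem[0x09]=0x43, mem[0x06]=0x1c, mem[0x11]=0xad

MEM[0x0d,0x09,0x06,0x11] = 1c 43 1c ad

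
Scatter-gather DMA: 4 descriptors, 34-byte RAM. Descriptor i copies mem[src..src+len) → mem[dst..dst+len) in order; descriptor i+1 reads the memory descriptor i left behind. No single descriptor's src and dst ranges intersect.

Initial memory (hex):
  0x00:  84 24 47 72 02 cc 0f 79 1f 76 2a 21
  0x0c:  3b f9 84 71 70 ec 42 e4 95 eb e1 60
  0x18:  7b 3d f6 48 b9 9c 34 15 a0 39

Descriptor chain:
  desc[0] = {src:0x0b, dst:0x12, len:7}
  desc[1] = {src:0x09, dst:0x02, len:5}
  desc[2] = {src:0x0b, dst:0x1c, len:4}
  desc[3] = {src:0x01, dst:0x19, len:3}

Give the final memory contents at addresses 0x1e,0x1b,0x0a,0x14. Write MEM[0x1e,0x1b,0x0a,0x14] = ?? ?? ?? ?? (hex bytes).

MEM[0x1e,0x1b,0x0a,0x14] = f9 2a 2a f9

  after D0: wrote 7B at 0x12 = 213bf9847170ec
  after D1: wrote 5B at 0x02 = 762a213bf9
  after D2: wrote 4B at 0x1c = 213bf984
  after D3: wrote 3B at 0x19 = 24762a
query mem[0x1e]=0xf9, mem[0x1b]=0x2a, mem[0x0a]=0x2a, mem[0x14]=0xf9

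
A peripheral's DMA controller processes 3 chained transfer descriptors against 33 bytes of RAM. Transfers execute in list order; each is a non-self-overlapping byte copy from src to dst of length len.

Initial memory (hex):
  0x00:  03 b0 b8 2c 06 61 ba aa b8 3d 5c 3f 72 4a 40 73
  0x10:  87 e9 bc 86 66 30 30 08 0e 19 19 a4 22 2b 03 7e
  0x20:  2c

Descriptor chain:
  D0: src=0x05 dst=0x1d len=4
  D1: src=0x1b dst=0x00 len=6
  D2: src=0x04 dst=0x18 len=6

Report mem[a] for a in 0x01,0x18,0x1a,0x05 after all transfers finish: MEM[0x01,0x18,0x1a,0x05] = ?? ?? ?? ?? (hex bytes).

MEM[0x01,0x18,0x1a,0x05] = 22 aa ba b8

D0: mem[0x1d..0x20] <- [61 ba aa b8]
D1: mem[0x00..0x05] <- [a4 22 61 ba aa b8]
D2: mem[0x18..0x1d] <- [aa b8 ba aa b8 3d]
query mem[0x01]=0x22, mem[0x18]=0xaa, mem[0x1a]=0xba, mem[0x05]=0xb8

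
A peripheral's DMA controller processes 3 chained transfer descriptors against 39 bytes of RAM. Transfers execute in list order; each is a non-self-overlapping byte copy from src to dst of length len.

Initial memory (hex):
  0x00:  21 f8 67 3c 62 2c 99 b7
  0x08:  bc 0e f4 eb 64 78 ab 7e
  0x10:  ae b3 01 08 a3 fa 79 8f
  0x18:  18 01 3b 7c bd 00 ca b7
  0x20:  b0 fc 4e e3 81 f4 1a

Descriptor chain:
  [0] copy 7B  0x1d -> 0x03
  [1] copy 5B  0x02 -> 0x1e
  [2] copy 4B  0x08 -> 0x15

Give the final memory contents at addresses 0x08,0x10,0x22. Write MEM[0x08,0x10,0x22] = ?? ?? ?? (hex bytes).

[0] 0x1d->0x03 len=7 : 00 ca b7 b0 fc 4e e3
[1] 0x02->0x1e len=5 : 67 00 ca b7 b0
[2] 0x08->0x15 len=4 : 4e e3 f4 eb
query mem[0x08]=0x4e, mem[0x10]=0xae, mem[0x22]=0xb0

MEM[0x08,0x10,0x22] = 4e ae b0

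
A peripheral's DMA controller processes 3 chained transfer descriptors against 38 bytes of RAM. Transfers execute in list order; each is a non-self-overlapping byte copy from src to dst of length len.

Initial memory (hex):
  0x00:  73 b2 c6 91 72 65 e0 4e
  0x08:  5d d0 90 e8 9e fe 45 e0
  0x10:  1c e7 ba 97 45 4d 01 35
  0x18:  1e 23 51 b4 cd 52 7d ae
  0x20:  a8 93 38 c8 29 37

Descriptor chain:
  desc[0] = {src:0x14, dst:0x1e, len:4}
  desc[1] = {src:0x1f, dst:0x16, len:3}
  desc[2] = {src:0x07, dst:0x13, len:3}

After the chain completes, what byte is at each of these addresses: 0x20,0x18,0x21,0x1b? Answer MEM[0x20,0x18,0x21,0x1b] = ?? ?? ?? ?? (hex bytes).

#0 dst[0x1e+4] := {0x45,0x4d,0x01,0x35}
#1 dst[0x16+3] := {0x4d,0x01,0x35}
#2 dst[0x13+3] := {0x4e,0x5d,0xd0}
query mem[0x20]=0x01, mem[0x18]=0x35, mem[0x21]=0x35, mem[0x1b]=0xb4

MEM[0x20,0x18,0x21,0x1b] = 01 35 35 b4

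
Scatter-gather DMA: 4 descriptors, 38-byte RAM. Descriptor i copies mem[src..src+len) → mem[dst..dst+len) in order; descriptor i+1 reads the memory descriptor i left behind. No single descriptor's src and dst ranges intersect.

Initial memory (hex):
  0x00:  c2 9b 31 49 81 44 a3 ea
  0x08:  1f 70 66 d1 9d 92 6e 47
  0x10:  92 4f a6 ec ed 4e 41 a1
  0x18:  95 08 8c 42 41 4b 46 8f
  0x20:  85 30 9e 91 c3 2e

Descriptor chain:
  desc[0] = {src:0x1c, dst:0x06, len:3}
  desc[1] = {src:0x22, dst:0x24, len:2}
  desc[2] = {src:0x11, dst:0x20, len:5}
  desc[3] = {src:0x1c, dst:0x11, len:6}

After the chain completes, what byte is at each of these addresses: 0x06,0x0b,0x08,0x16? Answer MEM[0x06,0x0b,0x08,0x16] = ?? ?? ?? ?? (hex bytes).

MEM[0x06,0x0b,0x08,0x16] = 41 d1 46 a6

#0 dst[0x06+3] := {0x41,0x4b,0x46}
#1 dst[0x24+2] := {0x9e,0x91}
#2 dst[0x20+5] := {0x4f,0xa6,0xec,0xed,0x4e}
#3 dst[0x11+6] := {0x41,0x4b,0x46,0x8f,0x4f,0xa6}
query mem[0x06]=0x41, mem[0x0b]=0xd1, mem[0x08]=0x46, mem[0x16]=0xa6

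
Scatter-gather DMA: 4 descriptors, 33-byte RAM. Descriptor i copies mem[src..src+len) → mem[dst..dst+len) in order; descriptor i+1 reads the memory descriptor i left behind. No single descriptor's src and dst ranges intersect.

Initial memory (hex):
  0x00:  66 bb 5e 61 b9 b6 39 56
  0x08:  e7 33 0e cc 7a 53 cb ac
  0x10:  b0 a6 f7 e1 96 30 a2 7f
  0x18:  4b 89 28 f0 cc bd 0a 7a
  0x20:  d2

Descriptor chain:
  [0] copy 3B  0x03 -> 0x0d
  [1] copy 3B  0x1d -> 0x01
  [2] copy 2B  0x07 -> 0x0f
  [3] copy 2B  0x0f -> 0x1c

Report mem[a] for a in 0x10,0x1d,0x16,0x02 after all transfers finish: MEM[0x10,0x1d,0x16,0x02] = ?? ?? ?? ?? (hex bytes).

D0: mem[0x0d..0x0f] <- [61 b9 b6]
D1: mem[0x01..0x03] <- [bd 0a 7a]
D2: mem[0x0f..0x10] <- [56 e7]
D3: mem[0x1c..0x1d] <- [56 e7]
query mem[0x10]=0xe7, mem[0x1d]=0xe7, mem[0x16]=0xa2, mem[0x02]=0x0a

MEM[0x10,0x1d,0x16,0x02] = e7 e7 a2 0a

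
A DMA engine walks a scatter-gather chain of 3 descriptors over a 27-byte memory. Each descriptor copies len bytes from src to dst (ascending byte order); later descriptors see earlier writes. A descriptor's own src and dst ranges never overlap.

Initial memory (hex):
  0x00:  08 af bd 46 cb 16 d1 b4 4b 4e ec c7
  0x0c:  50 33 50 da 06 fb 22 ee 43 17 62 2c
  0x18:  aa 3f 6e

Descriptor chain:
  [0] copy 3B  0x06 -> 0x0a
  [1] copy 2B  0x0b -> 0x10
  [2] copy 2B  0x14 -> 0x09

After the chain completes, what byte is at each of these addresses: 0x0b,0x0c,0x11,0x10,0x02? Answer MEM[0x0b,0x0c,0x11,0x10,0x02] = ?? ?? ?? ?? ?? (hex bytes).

MEM[0x0b,0x0c,0x11,0x10,0x02] = b4 4b 4b b4 bd

#0 dst[0x0a+3] := {0xd1,0xb4,0x4b}
#1 dst[0x10+2] := {0xb4,0x4b}
#2 dst[0x09+2] := {0x43,0x17}
query mem[0x0b]=0xb4, mem[0x0c]=0x4b, mem[0x11]=0x4b, mem[0x10]=0xb4, mem[0x02]=0xbd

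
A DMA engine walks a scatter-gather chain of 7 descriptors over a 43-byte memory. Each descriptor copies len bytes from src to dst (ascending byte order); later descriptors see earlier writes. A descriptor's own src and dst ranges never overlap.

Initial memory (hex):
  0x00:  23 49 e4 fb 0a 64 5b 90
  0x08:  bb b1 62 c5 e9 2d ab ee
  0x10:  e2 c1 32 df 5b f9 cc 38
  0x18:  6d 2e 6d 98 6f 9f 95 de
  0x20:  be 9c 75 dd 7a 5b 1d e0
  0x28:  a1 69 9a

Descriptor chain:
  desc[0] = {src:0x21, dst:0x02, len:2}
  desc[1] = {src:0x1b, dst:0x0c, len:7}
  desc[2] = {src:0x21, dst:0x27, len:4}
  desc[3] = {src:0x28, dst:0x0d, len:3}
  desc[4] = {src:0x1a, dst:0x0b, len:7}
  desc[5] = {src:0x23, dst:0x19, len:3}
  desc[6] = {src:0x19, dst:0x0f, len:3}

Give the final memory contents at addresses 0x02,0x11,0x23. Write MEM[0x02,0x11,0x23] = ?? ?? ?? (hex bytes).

#0 dst[0x02+2] := {0x9c,0x75}
#1 dst[0x0c+7] := {0x98,0x6f,0x9f,0x95,0xde,0xbe,0x9c}
#2 dst[0x27+4] := {0x9c,0x75,0xdd,0x7a}
#3 dst[0x0d+3] := {0x75,0xdd,0x7a}
#4 dst[0x0b+7] := {0x6d,0x98,0x6f,0x9f,0x95,0xde,0xbe}
#5 dst[0x19+3] := {0xdd,0x7a,0x5b}
#6 dst[0x0f+3] := {0xdd,0x7a,0x5b}
query mem[0x02]=0x9c, mem[0x11]=0x5b, mem[0x23]=0xdd

MEM[0x02,0x11,0x23] = 9c 5b dd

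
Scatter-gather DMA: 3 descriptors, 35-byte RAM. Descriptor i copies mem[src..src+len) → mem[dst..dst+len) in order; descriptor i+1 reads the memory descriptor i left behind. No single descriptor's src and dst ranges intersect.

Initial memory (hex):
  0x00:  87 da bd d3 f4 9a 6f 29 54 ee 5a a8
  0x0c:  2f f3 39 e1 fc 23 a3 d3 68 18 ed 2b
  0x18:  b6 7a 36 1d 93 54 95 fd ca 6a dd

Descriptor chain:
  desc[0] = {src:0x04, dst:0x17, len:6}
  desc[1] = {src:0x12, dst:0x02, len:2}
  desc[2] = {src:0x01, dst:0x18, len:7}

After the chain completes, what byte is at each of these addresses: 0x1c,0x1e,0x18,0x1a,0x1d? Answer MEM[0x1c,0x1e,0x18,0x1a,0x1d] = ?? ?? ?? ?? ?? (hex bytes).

  after D0: wrote 6B at 0x17 = f49a6f2954ee
  after D1: wrote 2B at 0x02 = a3d3
  after D2: wrote 7B at 0x18 = daa3d3f49a6f29
query mem[0x1c]=0x9a, mem[0x1e]=0x29, mem[0x18]=0xda, mem[0x1a]=0xd3, mem[0x1d]=0x6f

MEM[0x1c,0x1e,0x18,0x1a,0x1d] = 9a 29 da d3 6f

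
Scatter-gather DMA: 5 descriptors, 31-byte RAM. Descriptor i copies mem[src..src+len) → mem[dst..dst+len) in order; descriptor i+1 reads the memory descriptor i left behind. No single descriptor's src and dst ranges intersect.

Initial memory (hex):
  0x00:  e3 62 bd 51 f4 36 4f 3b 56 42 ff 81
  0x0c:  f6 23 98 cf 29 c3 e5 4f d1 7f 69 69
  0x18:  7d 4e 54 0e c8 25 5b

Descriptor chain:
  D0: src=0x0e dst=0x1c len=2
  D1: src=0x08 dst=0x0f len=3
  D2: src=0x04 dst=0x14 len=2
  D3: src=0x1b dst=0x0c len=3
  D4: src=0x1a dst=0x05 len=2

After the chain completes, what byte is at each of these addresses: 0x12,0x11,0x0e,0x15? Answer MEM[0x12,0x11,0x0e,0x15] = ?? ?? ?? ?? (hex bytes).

  after D0: wrote 2B at 0x1c = 98cf
  after D1: wrote 3B at 0x0f = 5642ff
  after D2: wrote 2B at 0x14 = f436
  after D3: wrote 3B at 0x0c = 0e98cf
  after D4: wrote 2B at 0x05 = 540e
query mem[0x12]=0xe5, mem[0x11]=0xff, mem[0x0e]=0xcf, mem[0x15]=0x36

MEM[0x12,0x11,0x0e,0x15] = e5 ff cf 36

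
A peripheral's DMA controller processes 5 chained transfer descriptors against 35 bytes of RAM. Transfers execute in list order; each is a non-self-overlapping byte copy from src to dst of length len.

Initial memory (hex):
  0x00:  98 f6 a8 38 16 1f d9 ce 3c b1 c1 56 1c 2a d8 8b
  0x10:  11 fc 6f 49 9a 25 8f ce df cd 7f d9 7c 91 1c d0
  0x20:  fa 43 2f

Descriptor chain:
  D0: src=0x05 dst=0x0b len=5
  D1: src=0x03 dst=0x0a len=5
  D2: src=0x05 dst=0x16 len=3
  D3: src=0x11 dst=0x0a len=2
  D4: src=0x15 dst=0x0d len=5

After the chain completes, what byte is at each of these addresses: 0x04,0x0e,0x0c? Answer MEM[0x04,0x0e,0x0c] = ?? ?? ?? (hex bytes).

MEM[0x04,0x0e,0x0c] = 16 1f 1f

#0 dst[0x0b+5] := {0x1f,0xd9,0xce,0x3c,0xb1}
#1 dst[0x0a+5] := {0x38,0x16,0x1f,0xd9,0xce}
#2 dst[0x16+3] := {0x1f,0xd9,0xce}
#3 dst[0x0a+2] := {0xfc,0x6f}
#4 dst[0x0d+5] := {0x25,0x1f,0xd9,0xce,0xcd}
query mem[0x04]=0x16, mem[0x0e]=0x1f, mem[0x0c]=0x1f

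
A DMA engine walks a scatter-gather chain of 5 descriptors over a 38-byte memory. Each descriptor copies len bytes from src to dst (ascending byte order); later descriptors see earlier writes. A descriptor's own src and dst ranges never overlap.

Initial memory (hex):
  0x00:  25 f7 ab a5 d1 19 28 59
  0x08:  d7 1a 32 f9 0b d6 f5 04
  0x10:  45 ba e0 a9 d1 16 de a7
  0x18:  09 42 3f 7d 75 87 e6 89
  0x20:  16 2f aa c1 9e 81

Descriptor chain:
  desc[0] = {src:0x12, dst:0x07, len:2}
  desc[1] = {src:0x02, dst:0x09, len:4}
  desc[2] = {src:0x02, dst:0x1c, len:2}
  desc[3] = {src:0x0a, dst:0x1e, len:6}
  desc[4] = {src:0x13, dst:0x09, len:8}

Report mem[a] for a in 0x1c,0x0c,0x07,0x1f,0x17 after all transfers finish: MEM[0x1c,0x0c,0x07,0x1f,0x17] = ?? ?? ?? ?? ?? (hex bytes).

MEM[0x1c,0x0c,0x07,0x1f,0x17] = ab de e0 d1 a7

D0: mem[0x07..0x08] <- [e0 a9]
D1: mem[0x09..0x0c] <- [ab a5 d1 19]
D2: mem[0x1c..0x1d] <- [ab a5]
D3: mem[0x1e..0x23] <- [a5 d1 19 d6 f5 04]
D4: mem[0x09..0x10] <- [a9 d1 16 de a7 09 42 3f]
query mem[0x1c]=0xab, mem[0x0c]=0xde, mem[0x07]=0xe0, mem[0x1f]=0xd1, mem[0x17]=0xa7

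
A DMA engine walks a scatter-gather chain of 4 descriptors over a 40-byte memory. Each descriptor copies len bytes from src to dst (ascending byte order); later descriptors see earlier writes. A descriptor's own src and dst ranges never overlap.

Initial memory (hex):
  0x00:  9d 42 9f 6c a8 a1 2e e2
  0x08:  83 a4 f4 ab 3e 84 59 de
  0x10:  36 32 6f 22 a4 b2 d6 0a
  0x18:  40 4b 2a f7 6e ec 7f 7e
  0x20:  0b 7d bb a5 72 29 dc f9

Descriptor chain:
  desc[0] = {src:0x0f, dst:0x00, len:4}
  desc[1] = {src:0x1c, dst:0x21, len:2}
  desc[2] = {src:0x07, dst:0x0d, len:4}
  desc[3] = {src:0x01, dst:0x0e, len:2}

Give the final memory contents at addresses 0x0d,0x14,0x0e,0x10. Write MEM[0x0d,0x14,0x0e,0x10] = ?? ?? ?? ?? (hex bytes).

#0 dst[0x00+4] := {0xde,0x36,0x32,0x6f}
#1 dst[0x21+2] := {0x6e,0xec}
#2 dst[0x0d+4] := {0xe2,0x83,0xa4,0xf4}
#3 dst[0x0e+2] := {0x36,0x32}
query mem[0x0d]=0xe2, mem[0x14]=0xa4, mem[0x0e]=0x36, mem[0x10]=0xf4

MEM[0x0d,0x14,0x0e,0x10] = e2 a4 36 f4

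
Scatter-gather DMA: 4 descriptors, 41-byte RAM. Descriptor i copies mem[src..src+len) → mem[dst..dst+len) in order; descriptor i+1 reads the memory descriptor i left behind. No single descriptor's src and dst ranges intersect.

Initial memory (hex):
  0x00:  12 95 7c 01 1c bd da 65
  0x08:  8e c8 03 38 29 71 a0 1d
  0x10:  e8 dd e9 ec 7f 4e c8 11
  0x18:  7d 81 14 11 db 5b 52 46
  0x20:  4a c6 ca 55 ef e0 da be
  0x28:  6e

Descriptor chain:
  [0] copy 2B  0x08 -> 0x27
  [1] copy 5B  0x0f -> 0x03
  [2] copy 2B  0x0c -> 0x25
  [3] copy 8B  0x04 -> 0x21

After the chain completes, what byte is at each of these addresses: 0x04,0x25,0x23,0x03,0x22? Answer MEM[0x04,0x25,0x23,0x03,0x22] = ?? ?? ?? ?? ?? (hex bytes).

MEM[0x04,0x25,0x23,0x03,0x22] = e8 8e e9 1d dd

D0: mem[0x27..0x28] <- [8e c8]
D1: mem[0x03..0x07] <- [1d e8 dd e9 ec]
D2: mem[0x25..0x26] <- [29 71]
D3: mem[0x21..0x28] <- [e8 dd e9 ec 8e c8 03 38]
query mem[0x04]=0xe8, mem[0x25]=0x8e, mem[0x23]=0xe9, mem[0x03]=0x1d, mem[0x22]=0xdd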